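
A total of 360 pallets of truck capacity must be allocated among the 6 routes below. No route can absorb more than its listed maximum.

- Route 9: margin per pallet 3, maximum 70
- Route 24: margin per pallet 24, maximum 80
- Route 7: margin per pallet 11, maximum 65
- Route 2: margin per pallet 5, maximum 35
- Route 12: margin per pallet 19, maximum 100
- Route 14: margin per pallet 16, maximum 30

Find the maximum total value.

Rank by margin per pallet: Route 24 24 > Route 12 19 > Route 14 16 > Route 7 11 > Route 2 5 > Route 9 3.
Give Route 24 80 to hit its cap of 80 — 280 left.
Route 12 takes 100 to reach its cap of 100 — 180 left.
Route 14 takes 30 to reach its cap of 30 — 150 left.
Give Route 7 65 to hit its cap of 65 — 85 left.
Route 2 takes 35 to reach its cap of 35 — 50 left.
Route 9: +50 (room for 70) → 50. Pool exhausted.
Total = 3×50 + 24×80 + 11×65 + 5×35 + 19×100 + 16×30 = 5340.

5340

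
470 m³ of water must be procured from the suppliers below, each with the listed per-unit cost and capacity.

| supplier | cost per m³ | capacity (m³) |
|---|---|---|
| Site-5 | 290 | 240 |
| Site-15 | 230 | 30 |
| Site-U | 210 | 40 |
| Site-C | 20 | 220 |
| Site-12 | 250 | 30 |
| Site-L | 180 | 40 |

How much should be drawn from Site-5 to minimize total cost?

Use suppliers in increasing cost order.
Site-C (20): use full 220 → 250 m³ to go.
Site-L at 180: take all 40 m³ → 210 still needed.
Site-U at 210: take all 40 m³ → 170 still needed.
Site-15 (230): use full 30 → 140 m³ to go.
Take 30 from Site-12 at 250 → need 110 more.
Site-5 at 290: take 110 of its 240 → requirement met.

110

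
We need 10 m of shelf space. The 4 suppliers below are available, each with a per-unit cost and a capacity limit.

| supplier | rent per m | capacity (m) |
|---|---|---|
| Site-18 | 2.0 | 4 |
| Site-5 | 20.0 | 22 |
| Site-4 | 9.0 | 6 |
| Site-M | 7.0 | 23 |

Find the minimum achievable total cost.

50

Fill from the cheapest supplier first.
Site-18 (2.0): use full 4 → 6 m to go.
Site-M at 7.0: take 6 of its 23 → requirement met.
Site-4, Site-5: unused.
Cost = 4×2.0 + 6×7.0 = 50.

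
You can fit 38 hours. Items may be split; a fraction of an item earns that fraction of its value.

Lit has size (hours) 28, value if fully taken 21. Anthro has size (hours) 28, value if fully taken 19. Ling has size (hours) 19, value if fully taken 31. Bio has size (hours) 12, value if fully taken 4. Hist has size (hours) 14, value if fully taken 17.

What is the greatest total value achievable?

51.75

Rank by value-to-size ratio: Ling 31/19≈1.63, Hist 17/14≈1.21, Lit 21/28≈0.75, Anthro 19/28≈0.679, Bio 4/12≈0.333.
All 19 hours of Ling fit (value 31) — 19 remain.
Hist: take in full, 14 hours for value 17 — 5 left.
5 hours left: a 5/28 share of Lit gives 21×5/28 = 3.75.
Total value = 51.75.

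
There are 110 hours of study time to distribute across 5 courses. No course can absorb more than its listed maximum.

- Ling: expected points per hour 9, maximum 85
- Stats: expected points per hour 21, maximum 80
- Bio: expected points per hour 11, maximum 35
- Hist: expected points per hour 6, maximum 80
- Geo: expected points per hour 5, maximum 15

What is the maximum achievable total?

Rank by expected points per hour: Stats 21 > Bio 11 > Ling 9 > Hist 6 > Geo 5.
Give Stats 80 to hit its cap of 80 ; 30 left.
Bio has room for 35 but only 30 remain, so it gets 30.
Total = 21×80 + 11×30 = 2010.

2010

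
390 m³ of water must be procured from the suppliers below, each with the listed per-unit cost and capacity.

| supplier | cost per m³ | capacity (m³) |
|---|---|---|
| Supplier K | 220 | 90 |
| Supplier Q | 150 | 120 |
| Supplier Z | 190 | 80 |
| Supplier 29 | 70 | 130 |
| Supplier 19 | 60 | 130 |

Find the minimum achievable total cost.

36800

Cheapest first:
Supplier 19 (60): use full 130 — 260 m³ to go.
Supplier 29 (70): use full 130 — 130 m³ to go.
Take 120 from Supplier Q at 150 — need 10 more.
Supplier Z (190): take the remaining 10 — done.
Supplier K: unused.
Cost = 130×60 + 130×70 + 120×150 + 10×190 = 36800.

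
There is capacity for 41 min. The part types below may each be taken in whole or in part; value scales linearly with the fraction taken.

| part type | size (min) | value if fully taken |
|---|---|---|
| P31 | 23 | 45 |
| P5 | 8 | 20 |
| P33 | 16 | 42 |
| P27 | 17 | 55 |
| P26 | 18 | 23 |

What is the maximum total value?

117

Sort by value density: P27 55/17≈3.24, P33 42/16≈2.62, P5 20/8≈2.5, P31 45/23≈1.96, P26 23/18≈1.28.
Take all of P27 (17 min, value 55) — 24 min left.
Take all of P33 (16 min, value 42) — 8 min left.
Take all of P5 (8 min, value 20) — 0 min left.
Total value = 117.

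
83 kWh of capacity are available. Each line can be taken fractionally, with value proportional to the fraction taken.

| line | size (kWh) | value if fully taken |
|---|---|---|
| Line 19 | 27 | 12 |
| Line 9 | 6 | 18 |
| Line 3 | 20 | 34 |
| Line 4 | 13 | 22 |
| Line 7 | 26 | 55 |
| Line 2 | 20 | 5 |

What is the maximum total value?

137

Best value per unit of size first: Line 9 18/6≈3, Line 7 55/26≈2.12, Line 3 34/20≈1.7, Line 4 22/13≈1.69, Line 19 12/27≈0.444, Line 2 5/20≈0.25.
Take all of Line 9 (6 kWh, value 18) — 77 kWh left.
Line 7: take in full, 26 kWh for value 55 — 51 left.
Line 3: take in full, 20 kWh for value 34 — 31 left.
All 13 kWh of Line 4 fit (value 22) — 18 remain.
Only 18 kWh remain; take 18/27 of Line 19 for value 12×18/27 = 8.
Total value = 137.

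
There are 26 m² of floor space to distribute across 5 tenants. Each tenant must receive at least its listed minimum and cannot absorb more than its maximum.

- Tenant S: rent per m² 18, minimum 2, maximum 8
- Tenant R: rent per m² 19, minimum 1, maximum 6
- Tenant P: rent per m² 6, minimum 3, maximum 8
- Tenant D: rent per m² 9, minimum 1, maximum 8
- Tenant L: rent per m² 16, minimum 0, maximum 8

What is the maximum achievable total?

413

Meeting every minimum uses 2+1+3+1+0 = 7 m², leaving 19.
Order the tenants by rent per m²: Tenant R 19 > Tenant S 18 > Tenant L 16 > Tenant D 9 > Tenant P 6.
Tenant R: +5 to 6 (cap) → 14 left.
Give Tenant S 6 more to hit its cap of 8 → 8 left.
Give Tenant L 8 more to hit its cap of 8 → 0 left.
Total = 18×8 + 19×6 + 6×3 + 9×1 + 16×8 = 413.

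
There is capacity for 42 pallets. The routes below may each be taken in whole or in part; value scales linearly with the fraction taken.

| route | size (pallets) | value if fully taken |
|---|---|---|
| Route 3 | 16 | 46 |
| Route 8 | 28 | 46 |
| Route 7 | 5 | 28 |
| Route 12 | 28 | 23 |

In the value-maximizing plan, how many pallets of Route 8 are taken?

Rank by value-to-size ratio: Route 7 28/5≈5.6, Route 3 46/16≈2.88, Route 8 46/28≈1.64, Route 12 23/28≈0.821.
Route 7: take in full, 5 pallets for value 28 → 37 left.
Route 3: take in full, 16 pallets for value 46 → 21 left.
21 pallets left: a 21/28 share of Route 8 gives 46×21/28 = 34.5.

21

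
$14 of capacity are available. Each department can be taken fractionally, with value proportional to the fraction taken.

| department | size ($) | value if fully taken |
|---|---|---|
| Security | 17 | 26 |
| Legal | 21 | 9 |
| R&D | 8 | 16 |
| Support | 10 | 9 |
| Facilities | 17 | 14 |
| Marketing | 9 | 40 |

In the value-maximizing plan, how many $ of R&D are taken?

Sort by value density: Marketing 40/9≈4.44, R&D 16/8≈2, Security 26/17≈1.53, Support 9/10≈0.9, Facilities 14/17≈0.824, Legal 9/21≈0.429.
All 9 $ of Marketing fit (value 40) → 5 remain.
Only 5 $ remain; take 5/8 of R&D for value 16×5/8 = 10.

5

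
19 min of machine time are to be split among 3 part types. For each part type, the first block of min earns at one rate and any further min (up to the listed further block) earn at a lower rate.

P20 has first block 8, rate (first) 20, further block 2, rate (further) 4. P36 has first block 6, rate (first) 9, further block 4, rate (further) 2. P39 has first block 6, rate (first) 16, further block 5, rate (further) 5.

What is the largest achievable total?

Order all 6 blocks by rate: P20/first 20 > P39/first 16 > P36/first 9 > P39/second 5 > P20/second 4 > P36/second 2.
P20/first (20): +8 — 11 left.
P39/first (16): +6 — 5 left.
5 remain; put them into P36 first at 9.
Total = 20×8 + 16×6 + 9×5 = 301.

301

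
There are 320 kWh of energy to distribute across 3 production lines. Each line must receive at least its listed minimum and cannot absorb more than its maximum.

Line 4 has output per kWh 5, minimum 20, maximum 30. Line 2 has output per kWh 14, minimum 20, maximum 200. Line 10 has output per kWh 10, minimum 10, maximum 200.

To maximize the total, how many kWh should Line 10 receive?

100

Meeting every minimum uses 20+20+10 = 50 kWh, leaving 270.
Rank by output per kWh: Line 2 14 > Line 10 10 > Line 4 5.
Line 2 takes 180 more to reach its cap of 200 ; 90 left.
Line 10 has room for 190 more but only 90 remain, so it gets 100.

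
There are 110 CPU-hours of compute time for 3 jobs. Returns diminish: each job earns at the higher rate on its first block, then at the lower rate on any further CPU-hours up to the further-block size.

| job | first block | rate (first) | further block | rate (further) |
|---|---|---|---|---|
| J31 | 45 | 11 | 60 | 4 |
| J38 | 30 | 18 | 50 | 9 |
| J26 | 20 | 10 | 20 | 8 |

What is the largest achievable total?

1370

Treat each block as its own option and order by rate: J38/T1 18 > J31/T1 11 > J26/T1 10 > J38/T2 9 > J26/T2 8 > J31/T2 4.
J38 T1 at 18: fill all 30 — 80 left.
Fill J31 T1 block (45 at 11) — 35 left.
J26 T1 at 10: fill all 20 — 15 left.
J38 T2 at 9: only 15 left, fill 15.
Total = 18×30 + 11×45 + 10×20 + 9×15 = 1370.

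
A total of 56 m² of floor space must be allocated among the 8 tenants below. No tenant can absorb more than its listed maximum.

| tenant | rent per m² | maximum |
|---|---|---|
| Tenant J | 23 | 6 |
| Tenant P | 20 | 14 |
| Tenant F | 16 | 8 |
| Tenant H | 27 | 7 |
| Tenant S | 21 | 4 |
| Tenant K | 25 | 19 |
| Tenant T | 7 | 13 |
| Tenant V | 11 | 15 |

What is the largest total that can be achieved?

Order the tenants by rent per m²: Tenant H 27 > Tenant K 25 > Tenant J 23 > Tenant S 21 > Tenant P 20 > Tenant F 16 > Tenant V 11 > Tenant T 7.
Tenant H: +7 to 7 (cap) — 49 left.
Tenant K takes 19 to reach its cap of 19 — 30 left.
Tenant J takes 6 to reach its cap of 6 — 24 left.
Tenant S takes 4 to reach its cap of 4 — 20 left.
Tenant P takes 14 to reach its cap of 14 — 6 left.
Tenant F has room for 8 but only 6 remain, so it gets 6.
Total = 23×6 + 20×14 + 16×6 + 27×7 + 21×4 + 25×19 = 1262.

1262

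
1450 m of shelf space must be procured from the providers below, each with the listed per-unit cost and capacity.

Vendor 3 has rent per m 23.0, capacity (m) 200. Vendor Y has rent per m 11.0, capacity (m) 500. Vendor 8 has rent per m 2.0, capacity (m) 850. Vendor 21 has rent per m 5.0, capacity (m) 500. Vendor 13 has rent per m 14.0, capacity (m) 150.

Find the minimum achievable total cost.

5300

Cheapest first:
Vendor 8 at 2.0: take all 850 m ; 600 still needed.
Take 500 from Vendor 21 at 5.0 ; need 100 more.
Vendor Y (11.0): take the remaining 100 ; done.
Vendor 13, Vendor 3: unused.
Cost = 850×2.0 + 500×5.0 + 100×11.0 = 5300.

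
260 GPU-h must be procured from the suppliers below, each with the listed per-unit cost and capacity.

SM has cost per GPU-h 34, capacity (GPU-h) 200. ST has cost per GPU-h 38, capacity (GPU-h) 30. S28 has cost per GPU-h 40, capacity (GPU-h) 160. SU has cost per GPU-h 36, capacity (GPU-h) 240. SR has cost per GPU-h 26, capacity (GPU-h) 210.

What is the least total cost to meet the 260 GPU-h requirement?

Fill from the cheapest supplier first.
Take 210 from SR at 26 — need 50 more.
SM at 34: take 50 of its 200 — requirement met.
SU, ST, S28: unused.
Cost = 210×26 + 50×34 = 7160.

7160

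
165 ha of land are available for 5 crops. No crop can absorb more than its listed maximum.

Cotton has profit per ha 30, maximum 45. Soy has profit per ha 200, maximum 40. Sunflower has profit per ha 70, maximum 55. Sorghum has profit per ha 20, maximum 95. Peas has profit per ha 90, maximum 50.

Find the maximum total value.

16950

Order the crops by profit per ha: Soy 200 > Peas 90 > Sunflower 70 > Cotton 30 > Sorghum 20.
Give Soy 40 to hit its cap of 40 — 125 left.
Peas: +50 to 50 (cap) — 75 left.
Give Sunflower 55 to hit its cap of 55 — 20 left.
Cotton has room for 45 but only 20 remain, so it gets 20.
Total = 30×20 + 200×40 + 70×55 + 90×50 = 16950.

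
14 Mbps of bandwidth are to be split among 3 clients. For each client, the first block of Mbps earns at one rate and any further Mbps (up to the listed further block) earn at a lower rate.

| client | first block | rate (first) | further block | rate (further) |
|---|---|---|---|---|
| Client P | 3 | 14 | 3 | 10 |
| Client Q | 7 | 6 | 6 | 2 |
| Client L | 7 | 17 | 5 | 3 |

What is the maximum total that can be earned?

197

Order all 6 blocks by rate: Client L/first 17 > Client P/first 14 > Client P/second 10 > Client Q/first 6 > Client L/second 3 > Client Q/second 2.
Fill Client L first block (7 at 17) — 7 left.
Fill Client P first block (3 at 14) — 4 left.
Client P second at 10: fill all 3 — 1 left.
1 remain; put them into Client Q first at 6.
Total = 17×7 + 14×3 + 10×3 + 6×1 = 197.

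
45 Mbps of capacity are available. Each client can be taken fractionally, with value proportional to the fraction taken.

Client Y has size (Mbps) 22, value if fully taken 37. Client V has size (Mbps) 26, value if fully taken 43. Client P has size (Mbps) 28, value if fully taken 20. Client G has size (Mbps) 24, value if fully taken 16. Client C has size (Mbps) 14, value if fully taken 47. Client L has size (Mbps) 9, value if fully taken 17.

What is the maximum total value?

101

Rank by value-to-size ratio: Client C 47/14≈3.36, Client L 17/9≈1.89, Client Y 37/22≈1.68, Client V 43/26≈1.65, Client P 20/28≈0.714, Client G 16/24≈0.667.
All 14 Mbps of Client C fit (value 47) ; 31 remain.
Take all of Client L (9 Mbps, value 17) ; 22 Mbps left.
Client Y: take in full, 22 Mbps for value 37 ; 0 left.
Total value = 101.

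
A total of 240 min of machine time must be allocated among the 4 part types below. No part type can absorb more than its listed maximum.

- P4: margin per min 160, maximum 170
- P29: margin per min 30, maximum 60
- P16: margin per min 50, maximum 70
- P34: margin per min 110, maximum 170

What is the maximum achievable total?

Highest margin per min first: P4 160 > P34 110 > P16 50 > P29 30.
P4 takes 170 to reach its cap of 170 ; 70 left.
P34 has room for 170 but only 70 remain, so it gets 70.
Total = 160×170 + 110×70 = 34900.

34900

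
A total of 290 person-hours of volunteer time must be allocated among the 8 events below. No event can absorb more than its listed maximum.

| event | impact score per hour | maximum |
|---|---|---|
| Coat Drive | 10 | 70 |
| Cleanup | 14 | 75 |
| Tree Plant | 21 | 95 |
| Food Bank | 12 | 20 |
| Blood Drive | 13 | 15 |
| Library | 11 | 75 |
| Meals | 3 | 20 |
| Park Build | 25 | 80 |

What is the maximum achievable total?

Highest impact score per hour first: Park Build 25 > Tree Plant 21 > Cleanup 14 > Blood Drive 13 > Food Bank 12 > Library 11 > Coat Drive 10 > Meals 3.
Park Build takes 80 to reach its cap of 80 — 210 left.
Tree Plant: +95 to 95 (cap) — 115 left.
Cleanup takes 75 to reach its cap of 75 — 40 left.
Blood Drive: +15 to 15 (cap) — 25 left.
Food Bank: +20 to 20 (cap) — 5 left.
Library has room for 75 but only 5 remain, so it gets 5.
Total = 14×75 + 21×95 + 12×20 + 13×15 + 11×5 + 25×80 = 5535.

5535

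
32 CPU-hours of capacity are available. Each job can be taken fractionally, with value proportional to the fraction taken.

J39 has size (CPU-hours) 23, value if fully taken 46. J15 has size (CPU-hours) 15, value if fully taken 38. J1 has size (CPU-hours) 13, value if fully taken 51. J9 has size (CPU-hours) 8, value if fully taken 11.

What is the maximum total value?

Best value per unit of size first: J1 51/13≈3.92, J15 38/15≈2.53, J39 46/23≈2, J9 11/8≈1.38.
Take all of J1 (13 CPU-hours, value 51) — 19 CPU-hours left.
All 15 CPU-hours of J15 fit (value 38) — 4 remain.
4 CPU-hours left: a 4/23 share of J39 gives 46×4/23 = 8.
Total value = 97.

97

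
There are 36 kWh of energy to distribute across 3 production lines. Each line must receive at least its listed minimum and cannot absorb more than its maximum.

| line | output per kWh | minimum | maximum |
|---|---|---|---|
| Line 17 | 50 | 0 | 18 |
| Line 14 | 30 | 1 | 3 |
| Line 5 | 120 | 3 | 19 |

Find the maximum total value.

Meeting every minimum uses 0+1+3 = 4 kWh, leaving 32.
Order the production lines by output per kWh: Line 5 120 > Line 17 50 > Line 14 30.
Line 5: +16 to 19 (cap) — 16 left.
Line 17 has room for 18 more but only 16 remain, so it gets 16.
Total = 50×16 + 30×1 + 120×19 = 3110.

3110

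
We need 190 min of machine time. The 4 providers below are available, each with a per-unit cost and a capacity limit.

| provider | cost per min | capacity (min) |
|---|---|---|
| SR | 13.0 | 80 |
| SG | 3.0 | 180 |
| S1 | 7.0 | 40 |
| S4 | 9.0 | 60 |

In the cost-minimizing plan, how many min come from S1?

10

Cheapest first:
Take 180 from SG at 3.0 — need 10 more.
S1 (7.0): take the remaining 10 — done.
S4, SR: unused.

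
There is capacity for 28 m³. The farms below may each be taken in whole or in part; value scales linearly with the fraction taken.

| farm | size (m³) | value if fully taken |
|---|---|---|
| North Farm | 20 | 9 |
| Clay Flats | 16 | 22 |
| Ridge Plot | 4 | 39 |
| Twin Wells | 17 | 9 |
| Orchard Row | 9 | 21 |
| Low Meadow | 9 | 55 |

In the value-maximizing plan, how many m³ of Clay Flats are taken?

6

Rank by value-to-size ratio: Ridge Plot 39/4≈9.75, Low Meadow 55/9≈6.11, Orchard Row 21/9≈2.33, Clay Flats 22/16≈1.38, Twin Wells 9/17≈0.529, North Farm 9/20≈0.45.
All 4 m³ of Ridge Plot fit (value 39) — 24 remain.
All 9 m³ of Low Meadow fit (value 55) — 15 remain.
Take all of Orchard Row (9 m³, value 21) — 6 m³ left.
Only 6 m³ remain; take 6/16 of Clay Flats for value 22×6/16 = 8.25.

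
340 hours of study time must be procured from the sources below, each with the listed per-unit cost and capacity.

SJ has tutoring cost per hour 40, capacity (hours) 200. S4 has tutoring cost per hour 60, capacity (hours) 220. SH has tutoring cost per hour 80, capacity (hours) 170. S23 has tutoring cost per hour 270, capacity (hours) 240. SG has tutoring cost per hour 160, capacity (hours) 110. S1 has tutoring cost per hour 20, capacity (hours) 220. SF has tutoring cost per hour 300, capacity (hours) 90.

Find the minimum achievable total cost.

9200

Use sources in increasing cost order.
S1 at 20: take all 220 hours — 120 still needed.
SJ (40): take the remaining 120 — done.
S4, SH, SG, S23, SF: unused.
Cost = 220×20 + 120×40 = 9200.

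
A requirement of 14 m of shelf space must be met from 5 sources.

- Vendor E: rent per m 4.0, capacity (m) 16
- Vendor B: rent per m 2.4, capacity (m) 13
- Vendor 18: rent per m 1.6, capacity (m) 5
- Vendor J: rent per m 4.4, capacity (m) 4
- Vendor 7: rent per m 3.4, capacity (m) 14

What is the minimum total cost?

29.6

Fill from the cheapest source first.
Vendor 18 at 1.6: take all 5 m ; 9 still needed.
Vendor B (2.4): take the remaining 9 ; done.
Vendor 7, Vendor E, Vendor J: unused.
Cost = 5×1.6 + 9×2.4 = 29.6.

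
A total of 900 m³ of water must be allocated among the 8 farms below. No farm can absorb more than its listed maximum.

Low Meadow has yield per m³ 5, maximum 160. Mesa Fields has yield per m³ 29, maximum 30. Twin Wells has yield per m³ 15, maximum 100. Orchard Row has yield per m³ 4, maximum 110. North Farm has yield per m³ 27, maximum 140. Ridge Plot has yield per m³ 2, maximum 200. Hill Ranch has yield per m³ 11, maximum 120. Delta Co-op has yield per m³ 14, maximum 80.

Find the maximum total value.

Rank by yield per m³: Mesa Fields 29 > North Farm 27 > Twin Wells 15 > Delta Co-op 14 > Hill Ranch 11 > Low Meadow 5 > Orchard Row 4 > Ridge Plot 2.
Give Mesa Fields 30 to hit its cap of 30 ; 870 left.
North Farm: +140 to 140 (cap) ; 730 left.
Twin Wells: +100 to 100 (cap) ; 630 left.
Delta Co-op: +80 to 80 (cap) ; 550 left.
Give Hill Ranch 120 to hit its cap of 120 ; 430 left.
Low Meadow: +160 to 160 (cap) ; 270 left.
Orchard Row: +110 to 110 (cap) ; 160 left.
Only 160 left; Ridge Plot takes them to reach 160.
Total = 5×160 + 29×30 + 15×100 + 4×110 + 27×140 + 2×160 + 11×120 + 14×80 = 10150.

10150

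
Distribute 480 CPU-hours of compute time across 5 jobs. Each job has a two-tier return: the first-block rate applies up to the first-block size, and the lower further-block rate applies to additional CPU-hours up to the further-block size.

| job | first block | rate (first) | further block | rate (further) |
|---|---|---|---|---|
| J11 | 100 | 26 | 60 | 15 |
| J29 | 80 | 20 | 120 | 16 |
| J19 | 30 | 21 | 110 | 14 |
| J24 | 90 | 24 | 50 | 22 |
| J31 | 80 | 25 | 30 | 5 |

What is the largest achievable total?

10890

Rank every tier by rate: J11/tier1 26 > J31/tier1 25 > J24/tier1 24 > J24/tier2 22 > J19/tier1 21 > J29/tier1 20 > J29/tier2 16 > J11/tier2 15 > J19/tier2 14 > J31/tier2 5.
Fill J11 tier1 block (100 at 26) → 380 left.
Fill J31 tier1 block (80 at 25) → 300 left.
J24/tier1 (24): +90 → 210 left.
J24 tier2 at 22: fill all 50 → 160 left.
Fill J19 tier1 block (30 at 21) → 130 left.
Fill J29 tier1 block (80 at 20) → 50 left.
50 remain; put them into J29 tier2 at 16.
Total = 26×100 + 25×80 + 24×90 + 22×50 + 21×30 + 20×80 + 16×50 = 10890.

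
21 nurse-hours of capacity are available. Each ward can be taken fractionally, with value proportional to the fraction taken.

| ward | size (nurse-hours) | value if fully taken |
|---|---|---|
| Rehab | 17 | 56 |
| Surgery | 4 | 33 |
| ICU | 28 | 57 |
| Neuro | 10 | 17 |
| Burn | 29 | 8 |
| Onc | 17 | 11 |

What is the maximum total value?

89

Sort by value density: Surgery 33/4≈8.25, Rehab 56/17≈3.29, ICU 57/28≈2.04, Neuro 17/10≈1.7, Onc 11/17≈0.647, Burn 8/29≈0.276.
Surgery: take in full, 4 nurse-hours for value 33 — 17 left.
All 17 nurse-hours of Rehab fit (value 56) — 0 remain.
Total value = 89.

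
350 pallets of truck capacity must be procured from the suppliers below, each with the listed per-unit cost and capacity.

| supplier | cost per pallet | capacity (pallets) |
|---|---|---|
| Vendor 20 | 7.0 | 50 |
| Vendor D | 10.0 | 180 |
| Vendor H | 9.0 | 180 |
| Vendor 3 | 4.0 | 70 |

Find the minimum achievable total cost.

2750

Use suppliers in increasing cost order.
Vendor 3 (4.0): use full 70 ; 280 pallets to go.
Vendor 20 at 7.0: take all 50 pallets ; 230 still needed.
Vendor H at 9.0: take all 180 pallets ; 50 still needed.
Vendor D at 10.0: take 50 of its 180 ; requirement met.
Cost = 70×4.0 + 50×7.0 + 180×9.0 + 50×10.0 = 2750.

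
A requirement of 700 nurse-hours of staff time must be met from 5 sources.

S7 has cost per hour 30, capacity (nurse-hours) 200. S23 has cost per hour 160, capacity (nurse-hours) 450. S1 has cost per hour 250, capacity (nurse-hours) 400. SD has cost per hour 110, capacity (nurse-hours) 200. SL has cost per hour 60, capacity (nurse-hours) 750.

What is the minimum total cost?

36000

Use sources in increasing cost order.
S7 (30): use full 200 → 500 nurse-hours to go.
Take 500 from SL at 60 to finish.
SD, S23, S1: unused.
Cost = 200×30 + 500×60 = 36000.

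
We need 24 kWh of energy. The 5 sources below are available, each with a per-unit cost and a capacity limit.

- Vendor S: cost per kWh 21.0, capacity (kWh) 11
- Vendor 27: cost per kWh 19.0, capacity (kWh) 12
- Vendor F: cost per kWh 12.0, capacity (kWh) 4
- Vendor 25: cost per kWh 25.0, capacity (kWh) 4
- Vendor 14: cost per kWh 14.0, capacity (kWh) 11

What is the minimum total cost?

373

Use sources in increasing cost order.
Vendor F at 12.0: take all 4 kWh → 20 still needed.
Vendor 14 at 14.0: take all 11 kWh → 9 still needed.
Vendor 27 at 19.0: take 9 of its 12 → requirement met.
Vendor S, Vendor 25: unused.
Cost = 4×12.0 + 11×14.0 + 9×19.0 = 373.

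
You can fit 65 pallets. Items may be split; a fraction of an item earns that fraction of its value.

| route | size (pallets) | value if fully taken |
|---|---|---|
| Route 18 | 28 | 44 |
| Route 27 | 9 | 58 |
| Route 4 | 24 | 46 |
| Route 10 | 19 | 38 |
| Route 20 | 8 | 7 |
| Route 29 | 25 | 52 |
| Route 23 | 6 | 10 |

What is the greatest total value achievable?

Sort by value density: Route 27 58/9≈6.44, Route 29 52/25≈2.08, Route 10 38/19≈2, Route 4 46/24≈1.92, Route 23 10/6≈1.67, Route 18 44/28≈1.57, Route 20 7/8≈0.875.
Take all of Route 27 (9 pallets, value 58) → 56 pallets left.
All 25 pallets of Route 29 fit (value 52) → 31 remain.
All 19 pallets of Route 10 fit (value 38) → 12 remain.
12 pallets left: a 12/24 share of Route 4 gives 46×12/24 = 23.
Total value = 171.

171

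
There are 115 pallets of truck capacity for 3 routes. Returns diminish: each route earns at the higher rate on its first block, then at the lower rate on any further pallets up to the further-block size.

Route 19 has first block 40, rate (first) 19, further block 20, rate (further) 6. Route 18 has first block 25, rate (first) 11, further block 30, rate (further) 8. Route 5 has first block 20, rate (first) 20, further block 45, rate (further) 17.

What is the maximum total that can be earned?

Order all 6 blocks by rate: Route 5/tier1 20 > Route 19/tier1 19 > Route 5/tier2 17 > Route 18/tier1 11 > Route 18/tier2 8 > Route 19/tier2 6.
Fill Route 5 tier1 block (20 at 20) → 95 left.
Route 19/tier1 (19): +40 → 55 left.
Route 5 tier2 at 17: fill all 45 → 10 left.
Route 18/tier1: +10 of 25 at 11; pool empty.
Total = 20×20 + 19×40 + 17×45 + 11×10 = 2035.

2035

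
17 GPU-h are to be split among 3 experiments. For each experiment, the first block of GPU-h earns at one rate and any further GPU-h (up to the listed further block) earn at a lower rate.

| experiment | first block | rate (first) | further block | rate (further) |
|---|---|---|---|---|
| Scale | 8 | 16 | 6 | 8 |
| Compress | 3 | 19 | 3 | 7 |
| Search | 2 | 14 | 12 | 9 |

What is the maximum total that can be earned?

Rank every tier by rate: Compress/tier1 19 > Scale/tier1 16 > Search/tier1 14 > Search/tier2 9 > Scale/tier2 8 > Compress/tier2 7.
Fill Compress tier1 block (3 at 19) — 14 left.
Fill Scale tier1 block (8 at 16) — 6 left.
Search tier1 at 14: fill all 2 — 4 left.
Search tier2 at 9: only 4 left, fill 4.
Total = 19×3 + 16×8 + 14×2 + 9×4 = 249.

249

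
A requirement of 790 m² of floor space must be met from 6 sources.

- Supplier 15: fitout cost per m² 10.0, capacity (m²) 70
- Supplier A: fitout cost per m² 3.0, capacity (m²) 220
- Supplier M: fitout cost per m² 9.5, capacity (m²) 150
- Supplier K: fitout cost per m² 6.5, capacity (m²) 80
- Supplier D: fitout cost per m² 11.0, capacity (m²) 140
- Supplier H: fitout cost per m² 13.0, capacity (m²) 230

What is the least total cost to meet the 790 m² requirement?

6535

Use sources in increasing cost order.
Take 220 from Supplier A at 3.0 ; need 570 more.
Supplier K at 6.5: take all 80 m² ; 490 still needed.
Supplier M at 9.5: take all 150 m² ; 340 still needed.
Take 70 from Supplier 15 at 10.0 ; need 270 more.
Take 140 from Supplier D at 11.0 ; need 130 more.
Supplier H (13.0): take the remaining 130 ; done.
Cost = 220×3.0 + 80×6.5 + 150×9.5 + 70×10.0 + 140×11.0 + 130×13.0 = 6535.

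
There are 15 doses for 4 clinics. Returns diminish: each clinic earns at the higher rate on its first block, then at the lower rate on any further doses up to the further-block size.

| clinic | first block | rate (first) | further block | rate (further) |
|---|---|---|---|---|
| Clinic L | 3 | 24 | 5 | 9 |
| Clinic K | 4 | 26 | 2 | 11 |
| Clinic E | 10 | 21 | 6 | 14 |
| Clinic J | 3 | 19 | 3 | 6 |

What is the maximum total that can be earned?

Treat each block as its own option and order by rate: Clinic K/tier1 26 > Clinic L/tier1 24 > Clinic E/tier1 21 > Clinic J/tier1 19 > Clinic E/tier2 14 > Clinic K/tier2 11 > Clinic L/tier2 9 > Clinic J/tier2 6.
Fill Clinic K tier1 block (4 at 26) ; 11 left.
Clinic L tier1 at 24: fill all 3 ; 8 left.
Clinic E/tier1: +8 of 10 at 21; pool empty.
Total = 26×4 + 24×3 + 21×8 = 344.

344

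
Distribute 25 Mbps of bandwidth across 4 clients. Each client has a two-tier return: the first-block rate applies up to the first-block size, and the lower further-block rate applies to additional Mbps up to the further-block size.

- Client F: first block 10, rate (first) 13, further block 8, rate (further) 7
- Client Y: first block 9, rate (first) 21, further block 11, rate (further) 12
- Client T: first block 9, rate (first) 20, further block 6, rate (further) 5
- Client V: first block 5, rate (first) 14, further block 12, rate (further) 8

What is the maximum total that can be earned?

465

Order all 8 blocks by rate: Client Y/first 21 > Client T/first 20 > Client V/first 14 > Client F/first 13 > Client Y/second 12 > Client V/second 8 > Client F/second 7 > Client T/second 5.
Fill Client Y first block (9 at 21) — 16 left.
Client T/first (20): +9 — 7 left.
Client V first at 14: fill all 5 — 2 left.
Client F first at 13: only 2 left, fill 2.
Total = 21×9 + 20×9 + 14×5 + 13×2 = 465.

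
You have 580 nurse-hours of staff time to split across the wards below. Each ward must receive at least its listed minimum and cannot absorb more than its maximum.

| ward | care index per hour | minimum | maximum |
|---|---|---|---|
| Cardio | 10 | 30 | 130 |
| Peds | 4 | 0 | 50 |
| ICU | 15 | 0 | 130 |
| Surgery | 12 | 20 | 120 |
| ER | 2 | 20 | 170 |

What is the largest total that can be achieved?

5190

Meeting every minimum uses 30+0+0+20+20 = 70 nurse-hours, leaving 510.
Highest care index per hour first: ICU 15 > Surgery 12 > Cardio 10 > Peds 4 > ER 2.
ICU takes 130 more to reach its cap of 130 — 380 left.
Surgery: +100 to 120 (cap) — 280 left.
Give Cardio 100 more to hit its cap of 130 — 180 left.
Peds: +50 to 50 (cap) — 130 left.
ER has room for 150 more but only 130 remain, so it gets 150.
Total = 10×130 + 4×50 + 15×130 + 12×120 + 2×150 = 5190.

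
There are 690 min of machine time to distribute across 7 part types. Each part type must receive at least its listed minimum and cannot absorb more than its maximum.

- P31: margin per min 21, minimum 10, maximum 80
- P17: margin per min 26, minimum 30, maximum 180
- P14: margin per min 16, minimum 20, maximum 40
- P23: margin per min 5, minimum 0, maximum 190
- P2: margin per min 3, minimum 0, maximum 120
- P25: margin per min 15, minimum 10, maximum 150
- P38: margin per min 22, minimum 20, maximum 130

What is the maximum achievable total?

12660

Meeting every minimum uses 10+30+20+0+0+10+20 = 90 min, leaving 600.
Order the part types by margin per min: P17 26 > P38 22 > P31 21 > P14 16 > P25 15 > P23 5 > P2 3.
Give P17 150 more to hit its cap of 180 — 450 left.
Give P38 110 more to hit its cap of 130 — 340 left.
P31 takes 70 more to reach its cap of 80 — 270 left.
P14 takes 20 more to reach its cap of 40 — 250 left.
Give P25 140 more to hit its cap of 150 — 110 left.
Only 110 left; P23 takes them to reach 110.
Total = 21×80 + 26×180 + 16×40 + 5×110 + 15×150 + 22×130 = 12660.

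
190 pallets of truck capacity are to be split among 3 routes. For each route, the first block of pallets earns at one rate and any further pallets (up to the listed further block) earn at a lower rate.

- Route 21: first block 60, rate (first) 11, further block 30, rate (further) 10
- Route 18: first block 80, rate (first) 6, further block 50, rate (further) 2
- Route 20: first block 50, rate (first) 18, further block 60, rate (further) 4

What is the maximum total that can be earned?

Order all 6 blocks by rate: Route 20/tier1 18 > Route 21/tier1 11 > Route 21/tier2 10 > Route 18/tier1 6 > Route 20/tier2 4 > Route 18/tier2 2.
Route 20/tier1 (18): +50 → 140 left.
Route 21 tier1 at 11: fill all 60 → 80 left.
Route 21/tier2 (10): +30 → 50 left.
50 remain; put them into Route 18 tier1 at 6.
Total = 18×50 + 11×60 + 10×30 + 6×50 = 2160.

2160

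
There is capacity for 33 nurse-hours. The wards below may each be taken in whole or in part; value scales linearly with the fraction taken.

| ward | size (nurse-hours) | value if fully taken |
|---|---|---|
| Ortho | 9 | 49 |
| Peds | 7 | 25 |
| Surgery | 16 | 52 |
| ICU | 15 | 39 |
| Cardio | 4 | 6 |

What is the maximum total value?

Sort by value density: Ortho 49/9≈5.44, Peds 25/7≈3.57, Surgery 52/16≈3.25, ICU 39/15≈2.6, Cardio 6/4≈1.5.
Ortho: take in full, 9 nurse-hours for value 49 ; 24 left.
All 7 nurse-hours of Peds fit (value 25) ; 17 remain.
All 16 nurse-hours of Surgery fit (value 52) ; 1 remain.
Only 1 nurse-hours remain; take 1/15 of ICU for value 39×1/15 = 2.6.
Total value = 128.6.

128.6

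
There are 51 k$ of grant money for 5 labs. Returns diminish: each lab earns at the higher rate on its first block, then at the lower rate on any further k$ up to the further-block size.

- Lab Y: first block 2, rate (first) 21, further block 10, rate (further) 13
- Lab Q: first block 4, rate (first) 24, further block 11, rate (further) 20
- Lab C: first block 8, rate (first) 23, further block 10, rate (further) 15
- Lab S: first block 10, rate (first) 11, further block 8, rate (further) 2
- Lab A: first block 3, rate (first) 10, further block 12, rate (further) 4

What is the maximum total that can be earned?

Rank every tier by rate: Lab Q/T1 24 > Lab C/T1 23 > Lab Y/T1 21 > Lab Q/T2 20 > Lab C/T2 15 > Lab Y/T2 13 > Lab S/T1 11 > Lab A/T1 10 > Lab A/T2 4 > Lab S/T2 2.
Lab Q/T1 (24): +4 → 47 left.
Fill Lab C T1 block (8 at 23) → 39 left.
Lab Y/T1 (21): +2 → 37 left.
Fill Lab Q T2 block (11 at 20) → 26 left.
Lab C T2 at 15: fill all 10 → 16 left.
Lab Y T2 at 13: fill all 10 → 6 left.
Lab S T1 at 11: only 6 left, fill 6.
Total = 24×4 + 23×8 + 21×2 + 20×11 + 15×10 + 13×10 + 11×6 = 888.

888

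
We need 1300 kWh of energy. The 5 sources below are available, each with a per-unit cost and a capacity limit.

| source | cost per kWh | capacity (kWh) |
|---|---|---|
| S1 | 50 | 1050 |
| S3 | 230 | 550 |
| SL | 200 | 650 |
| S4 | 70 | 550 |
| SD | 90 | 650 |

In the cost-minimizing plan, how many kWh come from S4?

Cheapest first:
S1 at 50: take all 1050 kWh — 250 still needed.
S4 at 70: take 250 of its 550 — requirement met.
SD, SL, S3: unused.

250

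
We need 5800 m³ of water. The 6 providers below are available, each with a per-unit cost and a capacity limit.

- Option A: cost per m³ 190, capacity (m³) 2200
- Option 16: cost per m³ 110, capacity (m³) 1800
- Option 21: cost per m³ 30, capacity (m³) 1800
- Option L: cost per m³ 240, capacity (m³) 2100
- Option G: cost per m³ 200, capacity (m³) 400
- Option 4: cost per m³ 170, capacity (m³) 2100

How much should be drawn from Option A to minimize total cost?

100

Fill from the cheapest provider first.
Option 21 (30): use full 1800 ; 4000 m³ to go.
Take 1800 from Option 16 at 110 ; need 2200 more.
Option 4 (170): use full 2100 ; 100 m³ to go.
Option A at 190: take 100 of its 2200 ; requirement met.
Option G, Option L: unused.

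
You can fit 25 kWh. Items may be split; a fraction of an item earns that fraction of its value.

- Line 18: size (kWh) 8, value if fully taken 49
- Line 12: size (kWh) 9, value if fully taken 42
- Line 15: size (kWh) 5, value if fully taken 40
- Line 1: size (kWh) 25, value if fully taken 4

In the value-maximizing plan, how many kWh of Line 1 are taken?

3

Sort by value density: Line 15 40/5≈8, Line 18 49/8≈6.12, Line 12 42/9≈4.67, Line 1 4/25≈0.16.
Line 15: take in full, 5 kWh for value 40 ; 20 left.
All 8 kWh of Line 18 fit (value 49) ; 12 remain.
Take all of Line 12 (9 kWh, value 42) ; 3 kWh left.
3 kWh left: a 3/25 share of Line 1 gives 4×3/25 = 0.48.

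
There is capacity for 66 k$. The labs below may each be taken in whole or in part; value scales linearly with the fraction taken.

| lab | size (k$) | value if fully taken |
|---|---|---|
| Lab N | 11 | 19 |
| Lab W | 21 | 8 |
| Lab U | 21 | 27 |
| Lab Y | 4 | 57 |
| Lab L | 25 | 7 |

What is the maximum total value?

Sort by value density: Lab Y 57/4≈14.2, Lab N 19/11≈1.73, Lab U 27/21≈1.29, Lab W 8/21≈0.381, Lab L 7/25≈0.28.
All 4 k$ of Lab Y fit (value 57) ; 62 remain.
Lab N: take in full, 11 k$ for value 19 ; 51 left.
All 21 k$ of Lab U fit (value 27) ; 30 remain.
Lab W: take in full, 21 k$ for value 8 ; 9 left.
Only 9 k$ remain; take 9/25 of Lab L for value 7×9/25 = 2.52.
Total value = 113.52.

113.52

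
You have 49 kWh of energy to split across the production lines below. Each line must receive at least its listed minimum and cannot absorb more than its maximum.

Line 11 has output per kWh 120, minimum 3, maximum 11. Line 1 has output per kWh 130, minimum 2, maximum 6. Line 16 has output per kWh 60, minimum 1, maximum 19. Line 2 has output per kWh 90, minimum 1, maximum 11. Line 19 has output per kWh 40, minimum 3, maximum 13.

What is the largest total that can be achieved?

4290

Meeting every minimum uses 3+2+1+1+3 = 10 kWh, leaving 39.
Highest output per kWh first: Line 1 130 > Line 11 120 > Line 2 90 > Line 16 60 > Line 19 40.
Line 1: +4 to 6 (cap) ; 35 left.
Give Line 11 8 more to hit its cap of 11 ; 27 left.
Give Line 2 10 more to hit its cap of 11 ; 17 left.
Line 16 has room for 18 more but only 17 remain, so it gets 18.
Total = 120×11 + 130×6 + 60×18 + 90×11 + 40×3 = 4290.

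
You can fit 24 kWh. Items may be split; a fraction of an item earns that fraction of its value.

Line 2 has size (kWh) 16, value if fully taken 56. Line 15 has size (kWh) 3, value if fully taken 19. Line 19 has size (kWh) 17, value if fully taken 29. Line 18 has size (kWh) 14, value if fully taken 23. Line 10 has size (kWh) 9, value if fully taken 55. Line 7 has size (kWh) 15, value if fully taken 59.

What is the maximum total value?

Rank by value-to-size ratio: Line 15 19/3≈6.33, Line 10 55/9≈6.11, Line 7 59/15≈3.93, Line 2 56/16≈3.5, Line 19 29/17≈1.71, Line 18 23/14≈1.64.
All 3 kWh of Line 15 fit (value 19) ; 21 remain.
Line 10: take in full, 9 kWh for value 55 ; 12 left.
Only 12 kWh remain; take 12/15 of Line 7 for value 59×12/15 = 47.2.
Total value = 121.2.

121.2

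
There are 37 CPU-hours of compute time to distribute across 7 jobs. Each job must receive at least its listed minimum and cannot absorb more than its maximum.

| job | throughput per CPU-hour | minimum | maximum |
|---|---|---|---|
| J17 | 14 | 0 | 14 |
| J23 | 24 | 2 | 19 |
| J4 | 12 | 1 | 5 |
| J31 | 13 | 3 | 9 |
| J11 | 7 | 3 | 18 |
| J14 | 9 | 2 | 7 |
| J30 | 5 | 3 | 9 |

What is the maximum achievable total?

645

Meeting every minimum uses 0+2+1+3+3+2+3 = 14 CPU-hours, leaving 23.
Order the jobs by throughput per CPU-hour: J23 24 > J17 14 > J31 13 > J4 12 > J14 9 > J11 7 > J30 5.
Give J23 17 more to hit its cap of 19 ; 6 left.
Only 6 left; J17 takes them to reach 6.
Total = 14×6 + 24×19 + 12×1 + 13×3 + 7×3 + 9×2 + 5×3 = 645.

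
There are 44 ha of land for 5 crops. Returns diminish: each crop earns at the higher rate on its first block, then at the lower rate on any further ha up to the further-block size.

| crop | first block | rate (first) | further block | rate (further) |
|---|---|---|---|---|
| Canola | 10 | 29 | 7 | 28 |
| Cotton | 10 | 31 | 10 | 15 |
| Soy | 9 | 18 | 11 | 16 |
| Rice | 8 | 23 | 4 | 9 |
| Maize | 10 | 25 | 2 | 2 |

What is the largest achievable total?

Treat each block as its own option and order by rate: Cotton/first 31 > Canola/first 29 > Canola/second 28 > Maize/first 25 > Rice/first 23 > Soy/first 18 > Soy/second 16 > Cotton/second 15 > Rice/second 9 > Maize/second 2.
Cotton/first (31): +10 → 34 left.
Fill Canola first block (10 at 29) → 24 left.
Canola/second (28): +7 → 17 left.
Maize/first (25): +10 → 7 left.
Rice/first: +7 of 8 at 23; pool empty.
Total = 31×10 + 29×10 + 28×7 + 25×10 + 23×7 = 1207.

1207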